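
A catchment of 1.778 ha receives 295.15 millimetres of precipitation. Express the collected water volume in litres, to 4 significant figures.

5248000 litres

Area: 1.778 ha = 17780 m².
1 mm over 1 m² is 1 L, so volume = 295.15 × 17780 = 5247767 L ≈ 5248000 L.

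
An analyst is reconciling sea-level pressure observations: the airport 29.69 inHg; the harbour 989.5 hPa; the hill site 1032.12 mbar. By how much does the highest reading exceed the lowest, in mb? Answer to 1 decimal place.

the airport: 29.69 inHg = 1005.419 mb.
the harbour: 989.5 hPa = 989.500 mb.
Spread: 1032.120 − 989.500 = 42.6 mb.

42.6 mb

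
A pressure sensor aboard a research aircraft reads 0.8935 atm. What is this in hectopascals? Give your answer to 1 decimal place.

1 atm = 1013.25 hPa, so 0.8935 × 1013.25 = 905.3 hPa.

905.3 hPa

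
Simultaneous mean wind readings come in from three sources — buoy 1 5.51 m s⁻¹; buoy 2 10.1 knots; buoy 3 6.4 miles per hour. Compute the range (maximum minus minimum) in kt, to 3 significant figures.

5.15 kt

buoy 1: 5.51 m/s = 10.7106 kt.
buoy 3: 6.4 mph = 5.5614 kt.
Spread: 10.7106 − 5.5614 = 5.15 kt.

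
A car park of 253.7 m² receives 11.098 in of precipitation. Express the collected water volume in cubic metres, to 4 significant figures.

Depth: 11.098 in × 25.4 = 281.8892 mm.
1 mm over 1 m² is 1 L, so volume = 281.8892 × 253.7 = 71515.29 L = 71.52 m³.

71.52 cubic metres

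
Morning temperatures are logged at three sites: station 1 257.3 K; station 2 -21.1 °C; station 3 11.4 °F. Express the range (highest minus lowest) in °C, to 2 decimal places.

station 1: 257.3 K = -15.850 °C.
station 3: 11.4 °F = -11.444 °C.
Spread: (-11.444) − (-21.100) = 9.656 °C.

9.66 °C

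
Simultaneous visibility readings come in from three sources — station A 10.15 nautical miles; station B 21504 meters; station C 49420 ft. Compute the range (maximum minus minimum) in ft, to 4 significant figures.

station A: 10.15 nmi = 61672.57 ft.
station B: 21504 m = 70551.18 ft.
Spread: 70551.18 − 49420.00 = 21130 ft.

21130 ft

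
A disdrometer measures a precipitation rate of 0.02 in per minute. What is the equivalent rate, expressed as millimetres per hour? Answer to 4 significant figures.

30.48 mm/hour

0.02 in/minute × 25.4 mm/in × 60 minute/hour = 30.48 mm/hour.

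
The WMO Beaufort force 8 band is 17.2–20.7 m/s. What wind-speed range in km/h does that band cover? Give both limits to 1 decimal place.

61.9 to 74.5 km/h

17.2–20.7 m/s × 3.6 = 61.9–74.5 km/h.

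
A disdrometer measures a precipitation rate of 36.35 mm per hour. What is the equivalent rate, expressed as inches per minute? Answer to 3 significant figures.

36.35 mm/hour × 0.0393701 in/mm × 0.0166667 hour/minute = 0.0239 in/minute.

0.0239 in/minute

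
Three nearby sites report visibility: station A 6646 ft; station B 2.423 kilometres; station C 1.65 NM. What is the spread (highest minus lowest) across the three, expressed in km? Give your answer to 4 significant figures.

station A: 6646 ft = 2.02570 km.
station C: 1.65 nmi = 3.05580 km.
Spread: 3.05580 − 2.02570 = 1.030 km.

1.030 km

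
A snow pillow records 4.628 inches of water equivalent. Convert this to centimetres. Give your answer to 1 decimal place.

1 in = 2.54 cm, so 4.628 × 2.54 = 11.8 cm.

11.8 cm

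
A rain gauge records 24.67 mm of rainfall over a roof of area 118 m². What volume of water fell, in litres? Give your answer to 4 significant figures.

2911 litres

1 mm over 1 m² is 1 L, so volume = 24.67 × 118 = 2911.06 L ≈ 2911 L.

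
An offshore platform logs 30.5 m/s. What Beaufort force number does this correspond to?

30.5 m/s lies in the Beaufort 11 band (violent storm, 28.5–32.6 m/s).

Beaufort force 11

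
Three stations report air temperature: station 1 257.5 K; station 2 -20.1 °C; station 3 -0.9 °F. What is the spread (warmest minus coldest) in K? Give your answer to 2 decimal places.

4.45 K

station 1: 257.5 K = -15.650 °C.
station 3: -0.9 °F = -18.278 °C.
Spread: (-15.650) − (-20.100) = 4.450 °C.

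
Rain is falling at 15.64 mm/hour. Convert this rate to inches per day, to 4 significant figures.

15.64 mm/hour × 0.0393701 in/mm × 24 hour/day = 14.78 in/day.

14.78 in/day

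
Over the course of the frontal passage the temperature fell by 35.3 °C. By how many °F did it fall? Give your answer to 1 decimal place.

63.5 °F

For a temperature change the 32° offset cancels: Δ°F = 35.3 × 1.8 = 63.5 °F.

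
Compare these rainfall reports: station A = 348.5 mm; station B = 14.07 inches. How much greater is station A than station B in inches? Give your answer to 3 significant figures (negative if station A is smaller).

station A: 348.5 mm = 13.72047 in.
Difference: 13.72047 − 14.07000 = -0.350 in.

-0.350 in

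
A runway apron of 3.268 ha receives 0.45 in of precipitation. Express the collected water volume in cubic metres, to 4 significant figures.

373.5 cubic metres

Depth: 0.45 in × 25.4 = 11.43 mm.
Area: 3.268 ha = 32680 m².
1 mm over 1 m² is 1 L, so volume = 11.43 × 32680 = 373532.4 L = 373.5 m³.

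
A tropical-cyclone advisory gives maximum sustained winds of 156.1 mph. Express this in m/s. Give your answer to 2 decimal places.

1 mph = 0.44704 m/s, so 156.1 × 0.44704 = 69.78 m/s.

69.78 m/s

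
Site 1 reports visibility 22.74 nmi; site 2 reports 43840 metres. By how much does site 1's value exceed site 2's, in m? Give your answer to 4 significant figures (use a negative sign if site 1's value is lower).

site 1: 22.74 nmi = 42114.48 m.
Difference: 42114.48 − 43840.00 = -1726 m.

-1726 m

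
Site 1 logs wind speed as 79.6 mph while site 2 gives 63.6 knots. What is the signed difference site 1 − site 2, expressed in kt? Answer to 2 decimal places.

5.57 kt

site 1: 79.6 mph = 69.1705 kt.
Difference: 69.1705 − 63.6000 = 5.57 kt.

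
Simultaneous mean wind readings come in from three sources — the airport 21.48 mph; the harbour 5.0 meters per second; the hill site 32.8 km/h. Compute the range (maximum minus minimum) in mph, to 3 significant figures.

10.3 mph

the harbour: 5.0 m/s = 11.185 mph.
the hill site: 32.8 km/h = 20.381 mph.
Spread: 21.480 − 11.185 = 10.3 mph.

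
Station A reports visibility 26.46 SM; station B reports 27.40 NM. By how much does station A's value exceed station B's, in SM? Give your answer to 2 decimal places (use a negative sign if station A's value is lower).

station B: 27.40 nmi = 31.5314 SM.
Difference: 26.4600 − 31.5314 = -5.07 SM.

-5.07 SM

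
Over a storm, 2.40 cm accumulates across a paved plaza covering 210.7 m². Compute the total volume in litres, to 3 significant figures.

5060 litres

Depth: 2.40 cm × 10 = 24 mm.
1 mm over 1 m² is 1 L, so volume = 24 × 210.7 = 5056.8 L ≈ 5060 L.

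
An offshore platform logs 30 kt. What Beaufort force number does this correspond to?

Beaufort force 7

30 kt lies in the Beaufort 7 band (near gale, 28–33 kt).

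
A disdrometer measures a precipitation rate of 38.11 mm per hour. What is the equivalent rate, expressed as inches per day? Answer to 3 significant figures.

38.11 mm/hour × 0.0393701 in/mm × 24 hour/day = 36.0 in/day.

36.0 in/day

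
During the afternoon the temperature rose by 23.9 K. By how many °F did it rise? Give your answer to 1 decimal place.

43.0 °F

For a temperature change the 32° offset cancels: Δ°F = 23.9 × 1.8 = 43.0 °F.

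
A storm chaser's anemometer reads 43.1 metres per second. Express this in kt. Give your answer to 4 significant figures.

1 m/s = 1.94384 kt, so 43.1 × 1.94384 = 83.78 kt.

83.78 kt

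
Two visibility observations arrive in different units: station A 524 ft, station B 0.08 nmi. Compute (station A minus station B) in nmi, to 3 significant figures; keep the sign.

0.00624 nmi

station A: 524 ft = 0.0862393 nmi.
Difference: 0.0862393 − 0.0800000 = 0.00624 nmi.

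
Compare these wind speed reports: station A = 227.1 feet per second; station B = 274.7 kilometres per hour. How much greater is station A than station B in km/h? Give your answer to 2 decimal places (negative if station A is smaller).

station A: 227.1 ft/s = 249.1923 km/h.
Difference: 249.1923 − 274.7000 = -25.51 km/h.

-25.51 km/h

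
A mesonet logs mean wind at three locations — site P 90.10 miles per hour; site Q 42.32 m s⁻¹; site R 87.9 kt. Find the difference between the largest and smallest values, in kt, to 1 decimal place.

9.6 kt

site P: 90.10 mph = 78.295 kt.
site Q: 42.32 m/s = 82.263 kt.
Spread: 87.900 − 78.295 = 9.6 kt.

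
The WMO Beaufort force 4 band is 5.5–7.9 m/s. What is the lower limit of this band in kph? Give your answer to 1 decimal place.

19.8 km/h

5.5–7.9 m/s × 3.6 = 19.8–28.4 km/h.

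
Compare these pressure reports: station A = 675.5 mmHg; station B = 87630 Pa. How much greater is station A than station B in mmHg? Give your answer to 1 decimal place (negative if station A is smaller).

station B: 87630 Pa = 657.279 mmHg.
Difference: 675.500 − 657.279 = 18.2 mmHg.

18.2 mmHg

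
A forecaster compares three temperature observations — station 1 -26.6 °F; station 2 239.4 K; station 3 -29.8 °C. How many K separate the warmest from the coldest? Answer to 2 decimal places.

station 1: -26.6 °F = -32.556 °C.
station 2: 239.4 K = -33.750 °C.
Spread: (-29.800) − (-33.750) = 3.950 °C.

3.95 K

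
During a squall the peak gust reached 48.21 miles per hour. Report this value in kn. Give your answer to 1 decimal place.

41.9 kt

1 mph = 0.868976 kt, so 48.21 × 0.868976 = 41.9 kt.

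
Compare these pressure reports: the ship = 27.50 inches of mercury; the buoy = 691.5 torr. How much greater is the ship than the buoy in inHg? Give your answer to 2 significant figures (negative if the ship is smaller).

0.28 inHg

the buoy: 691.5 mmHg = 27.2244 inHg.
Difference: 27.5000 − 27.2244 = 0.28 inHg.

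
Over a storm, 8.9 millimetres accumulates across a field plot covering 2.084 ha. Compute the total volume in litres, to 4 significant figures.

Area: 2.084 ha = 20840 m².
1 mm over 1 m² is 1 L, so volume = 8.9 × 20840 = 185476 L ≈ 185500 L.

185500 litres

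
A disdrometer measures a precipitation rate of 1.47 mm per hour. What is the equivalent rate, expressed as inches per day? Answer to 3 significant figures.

1.47 mm/hour × 0.0393701 in/mm × 24 hour/day = 1.39 in/day.

1.39 in/day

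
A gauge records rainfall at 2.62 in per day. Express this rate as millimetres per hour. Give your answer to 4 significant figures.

2.62 in/day × 25.4 mm/in × 0.0416667 day/hour = 2.773 mm/hour.

2.773 mm/hour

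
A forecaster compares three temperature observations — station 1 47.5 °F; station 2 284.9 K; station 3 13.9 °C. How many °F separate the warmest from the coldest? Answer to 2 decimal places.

9.52 °F

station 1: 47.5 °F = 8.611 °C.
station 2: 284.9 K = 11.750 °C.
Spread: 13.900 − 8.611 = 5.289 °C = 9.52 °F.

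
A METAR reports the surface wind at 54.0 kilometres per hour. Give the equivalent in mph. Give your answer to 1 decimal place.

1 km/h = 0.621371 mph, so 54.0 × 0.621371 = 33.6 mph.

33.6 mph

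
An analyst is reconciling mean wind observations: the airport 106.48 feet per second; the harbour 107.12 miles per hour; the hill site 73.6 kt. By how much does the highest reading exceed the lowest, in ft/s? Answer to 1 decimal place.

the harbour: 107.12 mph = 157.109 ft/s.
the hill site: 73.6 kt = 124.223 ft/s.
Spread: 157.109 − 106.480 = 50.6 ft/s.

50.6 ft/s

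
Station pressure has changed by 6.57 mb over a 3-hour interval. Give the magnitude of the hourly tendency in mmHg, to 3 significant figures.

1.64 mmHg per hour

6.57 mb / 3 h × 0.750062 mmHg/mb = 1.64 mmHg/h.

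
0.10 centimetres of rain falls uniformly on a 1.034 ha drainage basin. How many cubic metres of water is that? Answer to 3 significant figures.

Depth: 0.10 cm × 10 = 1 mm.
Area: 1.034 ha = 10340 m².
1 mm over 1 m² is 1 L, so volume = 1 × 10340 = 10340 L = 10.3 m³.

10.3 cubic metres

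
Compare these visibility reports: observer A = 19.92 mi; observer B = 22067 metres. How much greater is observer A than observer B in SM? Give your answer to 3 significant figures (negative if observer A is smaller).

observer B: 22067 m = 13.7118 SM.
Difference: 19.9200 − 13.7118 = 6.21 SM.

6.21 SM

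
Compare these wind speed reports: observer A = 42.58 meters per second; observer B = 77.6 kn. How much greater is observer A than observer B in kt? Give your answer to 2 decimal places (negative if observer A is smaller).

observer A: 42.58 m/s = 82.7689 kt.
Difference: 82.7689 − 77.6000 = 5.17 kt.

5.17 kt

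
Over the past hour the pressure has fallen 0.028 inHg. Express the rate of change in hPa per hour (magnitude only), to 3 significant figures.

0.028 inHg / 1 h × 33.8639 hPa/inHg = 0.948 hPa/h.

0.948 hPa per hour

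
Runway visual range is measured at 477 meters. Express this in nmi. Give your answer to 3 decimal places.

1 m = 0.000539957 nmi, so 477 × 0.000539957 = 0.258 nmi.

0.258 nmi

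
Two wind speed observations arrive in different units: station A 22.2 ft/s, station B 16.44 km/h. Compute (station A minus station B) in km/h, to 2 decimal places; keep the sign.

7.92 km/h

station A: 22.2 ft/s = 24.3596 km/h.
Difference: 24.3596 − 16.4400 = 7.92 km/h.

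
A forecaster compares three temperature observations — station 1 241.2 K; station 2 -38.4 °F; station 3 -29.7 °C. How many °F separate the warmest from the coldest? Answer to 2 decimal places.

station 1: 241.2 K = -31.950 °C.
station 2: -38.4 °F = -39.111 °C.
Spread: (-29.700) − (-39.111) = 9.411 °C = 16.94 °F.

16.94 °F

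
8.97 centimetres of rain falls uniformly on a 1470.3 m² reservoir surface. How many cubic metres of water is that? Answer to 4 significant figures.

131.9 cubic metres

Depth: 8.97 cm × 10 = 89.7 mm.
1 mm over 1 m² is 1 L, so volume = 89.7 × 1470.3 = 131885.91 L = 131.9 m³.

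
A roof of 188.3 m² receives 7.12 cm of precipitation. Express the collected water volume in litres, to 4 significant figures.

Depth: 7.12 cm × 10 = 71.2 mm.
1 mm over 1 m² is 1 L, so volume = 71.2 × 188.3 = 13406.96 L ≈ 13410 L.

13410 litres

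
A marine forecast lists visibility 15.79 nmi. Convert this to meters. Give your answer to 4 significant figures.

29240 m

1 nmi = 1852 m, so 15.79 × 1852 = 29240 m.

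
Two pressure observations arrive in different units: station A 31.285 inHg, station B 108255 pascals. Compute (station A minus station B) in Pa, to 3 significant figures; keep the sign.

station A: 31.285 inHg = 105943.18 Pa.
Difference: 105943.18 − 108255.00 = -2310 Pa.

-2310 Pa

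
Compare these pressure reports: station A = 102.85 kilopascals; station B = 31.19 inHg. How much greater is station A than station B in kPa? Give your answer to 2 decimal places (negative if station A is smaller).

station B: 31.19 inHg = 105.6215 kPa.
Difference: 102.8500 − 105.6215 = -2.77 kPa.

-2.77 kPa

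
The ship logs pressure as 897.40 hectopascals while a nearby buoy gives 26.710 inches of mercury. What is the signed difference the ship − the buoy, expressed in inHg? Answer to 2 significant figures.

the ship: 897.40 hPa = 26.5002 inHg.
Difference: 26.5002 − 26.7100 = -0.21 inHg.

-0.21 inHg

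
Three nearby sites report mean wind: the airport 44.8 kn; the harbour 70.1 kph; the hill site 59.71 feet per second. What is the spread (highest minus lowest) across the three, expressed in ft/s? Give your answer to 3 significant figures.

the airport: 44.8 kt = 75.614 ft/s.
the harbour: 70.1 km/h = 63.885 ft/s.
Spread: 75.614 − 59.710 = 15.9 ft/s.

15.9 ft/s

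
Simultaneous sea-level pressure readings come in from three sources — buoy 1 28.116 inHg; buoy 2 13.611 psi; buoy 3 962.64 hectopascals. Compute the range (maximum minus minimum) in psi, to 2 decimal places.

buoy 1: 28.116 inHg = 13.8093 psi.
buoy 3: 962.64 hPa = 13.9619 psi.
Spread: 13.9619 − 13.6110 = 0.35 psi.

0.35 psi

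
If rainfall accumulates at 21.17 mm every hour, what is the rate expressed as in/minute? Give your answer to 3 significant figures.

0.0139 in/minute

21.17 mm/hour × 0.0393701 in/mm × 0.0166667 hour/minute = 0.0139 in/minute.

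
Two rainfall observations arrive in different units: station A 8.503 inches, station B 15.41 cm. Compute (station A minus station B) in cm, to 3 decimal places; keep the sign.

6.188 cm

station A: 8.503 in = 21.59762 cm.
Difference: 21.59762 − 15.41000 = 6.188 cm.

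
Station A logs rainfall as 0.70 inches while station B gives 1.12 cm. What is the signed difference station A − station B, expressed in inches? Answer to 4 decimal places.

0.2591 in

station B: 1.12 cm = 0.440945 in.
Difference: 0.700000 − 0.440945 = 0.2591 in.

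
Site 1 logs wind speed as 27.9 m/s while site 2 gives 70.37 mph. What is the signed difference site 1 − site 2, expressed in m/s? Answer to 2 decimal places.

site 2: 70.37 mph = 31.4582 m/s.
Difference: 27.9000 − 31.4582 = -3.56 m/s.

-3.56 m/s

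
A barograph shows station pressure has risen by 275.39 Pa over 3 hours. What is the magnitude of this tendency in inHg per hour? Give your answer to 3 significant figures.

0.0271 inHg per hour

275.39 Pa / 3 h × 0.0002953 inHg/Pa = 0.0271 inHg/h.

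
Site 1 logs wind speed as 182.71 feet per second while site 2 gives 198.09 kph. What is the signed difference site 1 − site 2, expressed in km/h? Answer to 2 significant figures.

site 1: 182.71 ft/s = 200.484 km/h.
Difference: 200.484 − 198.090 = 2.4 km/h.

2.4 km/h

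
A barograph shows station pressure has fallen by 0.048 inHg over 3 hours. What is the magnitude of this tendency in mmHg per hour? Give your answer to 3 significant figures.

0.048 inHg / 3 h × 25.4 mmHg/inHg = 0.406 mmHg/h.

0.406 mmHg per hour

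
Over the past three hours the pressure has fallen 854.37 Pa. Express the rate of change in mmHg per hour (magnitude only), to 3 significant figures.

854.37 Pa / 3 h × 0.00750062 mmHg/Pa = 2.14 mmHg/h.

2.14 mmHg per hour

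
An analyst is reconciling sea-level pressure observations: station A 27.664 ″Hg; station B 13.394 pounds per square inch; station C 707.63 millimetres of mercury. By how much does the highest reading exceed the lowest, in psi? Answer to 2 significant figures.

0.29 psi

station A: 27.664 inHg = 13.5873 psi.
station C: 707.63 mmHg = 13.6833 psi.
Spread: 13.6833 − 13.3940 = 0.29 psi.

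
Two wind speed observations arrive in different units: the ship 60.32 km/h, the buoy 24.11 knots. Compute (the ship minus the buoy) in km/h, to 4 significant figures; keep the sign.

the buoy: 24.11 kt = 44.6517 km/h.
Difference: 60.3200 − 44.6517 = 15.67 km/h.

15.67 km/h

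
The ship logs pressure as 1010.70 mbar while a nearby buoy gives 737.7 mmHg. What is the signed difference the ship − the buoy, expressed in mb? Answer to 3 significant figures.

the buoy: 737.7 mmHg = 983.519 mb.
Difference: 1010.700 − 983.519 = 27.2 mb.

27.2 mb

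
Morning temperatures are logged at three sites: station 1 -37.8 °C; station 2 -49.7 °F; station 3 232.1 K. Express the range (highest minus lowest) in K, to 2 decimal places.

7.59 K

station 2: -49.7 °F = -45.389 °C.
station 3: 232.1 K = -41.050 °C.
Spread: (-37.800) − (-45.389) = 7.589 °C.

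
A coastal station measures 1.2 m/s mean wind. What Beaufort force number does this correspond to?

Beaufort force 1

1.2 m/s lies in the Beaufort 1 band (light air, 0.3–1.5 m/s).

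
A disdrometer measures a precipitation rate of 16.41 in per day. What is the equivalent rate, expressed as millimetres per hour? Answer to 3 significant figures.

16.41 in/day × 25.4 mm/in × 0.0416667 day/hour = 17.4 mm/hour.

17.4 mm/hour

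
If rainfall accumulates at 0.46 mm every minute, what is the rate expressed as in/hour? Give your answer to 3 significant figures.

1.09 in/hour

0.46 mm/minute × 0.0393701 in/mm × 60 minute/hour = 1.09 in/hour.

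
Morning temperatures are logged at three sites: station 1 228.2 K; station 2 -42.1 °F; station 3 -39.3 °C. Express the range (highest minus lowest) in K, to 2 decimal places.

station 1: 228.2 K = -44.950 °C.
station 2: -42.1 °F = -41.167 °C.
Spread: (-39.300) − (-44.950) = 5.650 °C.

5.65 K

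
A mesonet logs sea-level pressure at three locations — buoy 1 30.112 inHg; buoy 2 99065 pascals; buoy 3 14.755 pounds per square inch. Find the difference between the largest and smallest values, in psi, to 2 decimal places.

buoy 1: 30.112 inHg = 14.7896 psi.
buoy 2: 99065 Pa = 14.3682 psi.
Spread: 14.7896 − 14.3682 = 0.42 psi.

0.42 psi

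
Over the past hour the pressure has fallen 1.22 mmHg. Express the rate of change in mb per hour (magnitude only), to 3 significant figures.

1.63 mb per hour

1.22 mmHg / 1 h × 1.33322 mb/mmHg = 1.63 mb/h.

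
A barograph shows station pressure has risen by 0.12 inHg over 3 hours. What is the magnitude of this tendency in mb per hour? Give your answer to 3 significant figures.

1.35 mb per hour

0.12 inHg / 3 h × 33.8639 mb/inHg = 1.35 mb/h.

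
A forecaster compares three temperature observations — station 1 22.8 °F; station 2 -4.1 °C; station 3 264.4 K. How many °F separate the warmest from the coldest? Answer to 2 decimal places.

station 1: 22.8 °F = -5.111 °C.
station 3: 264.4 K = -8.750 °C.
Spread: (-4.100) − (-8.750) = 4.650 °C = 8.37 °F.

8.37 °F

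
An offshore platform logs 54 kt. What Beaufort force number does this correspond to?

Beaufort force 10

54 kt lies in the Beaufort 10 band (storm, 48–55 kt).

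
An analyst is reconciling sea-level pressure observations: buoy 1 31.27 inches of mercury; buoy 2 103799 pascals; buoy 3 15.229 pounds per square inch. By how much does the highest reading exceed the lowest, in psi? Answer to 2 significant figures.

buoy 1: 31.27 inHg = 15.3584 psi.
buoy 2: 103799 Pa = 15.0548 psi.
Spread: 15.3584 − 15.0548 = 0.30 psi.

0.30 psi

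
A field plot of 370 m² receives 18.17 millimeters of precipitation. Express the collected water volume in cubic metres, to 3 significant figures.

1 mm over 1 m² is 1 L, so volume = 18.17 × 370 = 6722.9 L = 6.72 m³.

6.72 cubic metres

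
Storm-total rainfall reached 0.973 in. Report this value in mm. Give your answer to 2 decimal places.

24.71 mm

1 in = 25.4 mm, so 0.973 × 25.4 = 24.71 mm.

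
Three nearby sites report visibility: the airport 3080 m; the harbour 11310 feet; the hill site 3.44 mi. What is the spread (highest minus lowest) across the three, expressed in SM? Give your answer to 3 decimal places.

the airport: 3080 m = 1.91382 SM.
the harbour: 11310 ft = 2.14205 SM.
Spread: 3.44000 − 1.91382 = 1.526 SM.

1.526 SM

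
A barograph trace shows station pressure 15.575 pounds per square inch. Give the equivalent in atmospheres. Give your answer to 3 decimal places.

1.060 atm

1 psi = 0.068046 atm, so 15.575 × 0.068046 = 1.060 atm.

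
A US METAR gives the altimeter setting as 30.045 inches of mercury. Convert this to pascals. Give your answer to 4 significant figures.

101700 Pa

1 inHg = 3386.39 Pa, so 30.045 × 3386.39 = 101700 Pa.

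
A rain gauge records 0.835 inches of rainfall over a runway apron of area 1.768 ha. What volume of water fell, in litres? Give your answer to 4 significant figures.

Depth: 0.835 in × 25.4 = 21.209 mm.
Area: 1.768 ha = 17680 m².
1 mm over 1 m² is 1 L, so volume = 21.209 × 17680 = 374975.12 L ≈ 375000 L.

375000 litres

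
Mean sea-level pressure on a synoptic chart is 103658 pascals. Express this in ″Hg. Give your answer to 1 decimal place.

30.6 inHg

1 Pa = 0.0002953 inHg, so 103658 × 0.0002953 = 30.6 inHg.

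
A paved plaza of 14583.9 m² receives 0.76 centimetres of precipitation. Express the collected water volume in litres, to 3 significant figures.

Depth: 0.76 cm × 10 = 7.6 mm.
1 mm over 1 m² is 1 L, so volume = 7.6 × 14583.9 = 110837.64 L ≈ 111000 L.

111000 litres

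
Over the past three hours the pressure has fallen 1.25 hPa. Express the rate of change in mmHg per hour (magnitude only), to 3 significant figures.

0.313 mmHg per hour

1.25 hPa / 3 h × 0.750062 mmHg/hPa = 0.313 mmHg/h.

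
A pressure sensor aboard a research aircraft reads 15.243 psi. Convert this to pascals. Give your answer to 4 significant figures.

105100 Pa

1 psi = 6894.76 Pa, so 15.243 × 6894.76 = 105100 Pa.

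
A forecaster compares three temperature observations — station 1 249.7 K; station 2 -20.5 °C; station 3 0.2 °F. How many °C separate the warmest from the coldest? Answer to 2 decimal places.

5.78 °C

station 1: 249.7 K = -23.450 °C.
station 3: 0.2 °F = -17.667 °C.
Spread: (-17.667) − (-23.450) = 5.783 °C.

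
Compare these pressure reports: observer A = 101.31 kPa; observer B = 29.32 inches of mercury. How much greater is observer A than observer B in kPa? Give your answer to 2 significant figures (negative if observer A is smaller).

2.0 kPa

observer B: 29.32 inHg = 99.289 kPa.
Difference: 101.310 − 99.289 = 2.0 kPa.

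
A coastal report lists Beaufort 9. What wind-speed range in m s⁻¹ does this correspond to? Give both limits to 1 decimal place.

20.8 to 24.4 m/s

Beaufort 9 (strong gale) spans 20.8–24.4 m/s.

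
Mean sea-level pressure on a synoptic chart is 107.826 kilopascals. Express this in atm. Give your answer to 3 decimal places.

1 kPa = 0.00986923 atm, so 107.826 × 0.00986923 = 1.064 atm.

1.064 atm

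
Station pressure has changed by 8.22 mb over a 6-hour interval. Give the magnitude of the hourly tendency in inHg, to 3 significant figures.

0.0405 inHg per hour

8.22 mb / 6 h × 0.02953 inHg/mb = 0.0405 inHg/h.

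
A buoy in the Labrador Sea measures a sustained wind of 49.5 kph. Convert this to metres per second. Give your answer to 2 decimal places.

13.75 m/s

1 km/h = 0.277778 m/s, so 49.5 × 0.277778 = 13.75 m/s.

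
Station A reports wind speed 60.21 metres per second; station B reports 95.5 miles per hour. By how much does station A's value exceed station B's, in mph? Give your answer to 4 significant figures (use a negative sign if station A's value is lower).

station A: 60.21 m/s = 134.6859 mph.
Difference: 134.6859 − 95.5000 = 39.19 mph.

39.19 mph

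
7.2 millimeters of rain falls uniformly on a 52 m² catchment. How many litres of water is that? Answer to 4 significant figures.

374.4 litres

1 mm over 1 m² is 1 L, so volume = 7.2 × 52 = 374.4 L.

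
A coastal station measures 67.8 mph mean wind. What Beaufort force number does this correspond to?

Beaufort force 11

67.8 mph = 30.3 m/s, which is Beaufort 11 (violent storm, 28.5–32.6 m/s).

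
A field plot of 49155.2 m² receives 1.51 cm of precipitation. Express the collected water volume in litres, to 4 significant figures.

742200 litres

Depth: 1.51 cm × 10 = 15.1 mm.
1 mm over 1 m² is 1 L, so volume = 15.1 × 49155.2 = 742243.52 L ≈ 742200 L.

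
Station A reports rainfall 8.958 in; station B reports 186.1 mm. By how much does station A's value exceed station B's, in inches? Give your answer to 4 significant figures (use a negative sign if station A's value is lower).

1.631 in

station B: 186.1 mm = 7.32677 in.
Difference: 8.95800 − 7.32677 = 1.631 in.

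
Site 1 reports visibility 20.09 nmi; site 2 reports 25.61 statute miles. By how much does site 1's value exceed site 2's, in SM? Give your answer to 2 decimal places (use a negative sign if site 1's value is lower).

site 1: 20.09 nmi = 23.1192 SM.
Difference: 23.1192 − 25.6100 = -2.49 SM.

-2.49 SM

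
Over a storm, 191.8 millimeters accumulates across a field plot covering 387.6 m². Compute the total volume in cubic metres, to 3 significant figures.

1 mm over 1 m² is 1 L, so volume = 191.8 × 387.6 = 74341.68 L = 74.3 m³.

74.3 cubic metres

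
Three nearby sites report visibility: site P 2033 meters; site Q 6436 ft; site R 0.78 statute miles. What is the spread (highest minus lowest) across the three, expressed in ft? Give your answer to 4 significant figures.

2552 ft

site P: 2033 m = 6669.95 ft.
site R: 0.78 SM = 4118.40 ft.
Spread: 6669.95 − 4118.40 = 2552 ft.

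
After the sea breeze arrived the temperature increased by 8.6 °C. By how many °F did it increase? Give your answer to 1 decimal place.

For a temperature change the 32° offset cancels: Δ°F = 8.6 × 1.8 = 15.5 °F.

15.5 °F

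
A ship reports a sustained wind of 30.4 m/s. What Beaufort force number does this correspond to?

30.4 m/s lies in the Beaufort 11 band (violent storm, 28.5–32.6 m/s).

Beaufort force 11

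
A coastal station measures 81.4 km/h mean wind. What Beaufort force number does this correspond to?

81.4 km/h = 22.6 m/s, which is Beaufort 9 (strong gale, 20.8–24.4 m/s).

Beaufort force 9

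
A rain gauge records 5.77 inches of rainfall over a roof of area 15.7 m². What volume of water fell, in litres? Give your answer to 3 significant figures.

Depth: 5.77 in × 25.4 = 146.558 mm.
1 mm over 1 m² is 1 L, so volume = 146.558 × 15.7 = 2300.9606 L ≈ 2300 L.

2300 litres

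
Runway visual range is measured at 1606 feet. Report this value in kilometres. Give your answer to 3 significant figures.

1 ft = 0.0003048 km, so 1606 × 0.0003048 = 0.490 km.

0.490 km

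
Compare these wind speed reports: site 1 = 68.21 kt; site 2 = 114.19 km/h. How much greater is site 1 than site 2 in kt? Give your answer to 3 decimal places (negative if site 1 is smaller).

6.552 kt

site 2: 114.19 km/h = 61.65767 kt.
Difference: 68.21000 − 61.65767 = 6.552 kt.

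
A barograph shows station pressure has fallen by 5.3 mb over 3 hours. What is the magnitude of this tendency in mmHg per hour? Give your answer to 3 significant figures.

1.33 mmHg per hour

5.3 mb / 3 h × 0.750062 mmHg/mb = 1.33 mmHg/h.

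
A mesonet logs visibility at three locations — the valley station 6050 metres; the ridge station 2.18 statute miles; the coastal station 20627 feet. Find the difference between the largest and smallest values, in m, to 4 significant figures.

2779 m

the ridge station: 2.18 SM = 3508.37 m.
the coastal station: 20627 ft = 6287.11 m.
Spread: 6287.11 − 3508.37 = 2779 m.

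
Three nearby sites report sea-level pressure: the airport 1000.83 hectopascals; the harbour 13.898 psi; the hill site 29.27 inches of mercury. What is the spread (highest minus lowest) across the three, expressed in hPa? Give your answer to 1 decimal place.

the harbour: 13.898 psi = 958.233 hPa.
the hill site: 29.27 inHg = 991.196 hPa.
Spread: 1000.830 − 958.233 = 42.6 hPa.

42.6 hPa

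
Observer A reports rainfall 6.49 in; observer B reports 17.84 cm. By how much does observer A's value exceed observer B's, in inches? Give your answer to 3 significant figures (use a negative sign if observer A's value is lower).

-0.534 in

observer B: 17.84 cm = 7.02362 in.
Difference: 6.49000 − 7.02362 = -0.534 in.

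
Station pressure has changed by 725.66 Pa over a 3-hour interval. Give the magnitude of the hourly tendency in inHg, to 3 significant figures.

725.66 Pa / 3 h × 0.0002953 inHg/Pa = 0.0714 inHg/h.

0.0714 inHg per hour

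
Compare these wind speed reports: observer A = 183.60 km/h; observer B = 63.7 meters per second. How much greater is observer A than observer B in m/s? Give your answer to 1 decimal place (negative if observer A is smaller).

-12.7 m/s

observer A: 183.60 km/h = 51.000 m/s.
Difference: 51.000 − 63.700 = -12.7 m/s.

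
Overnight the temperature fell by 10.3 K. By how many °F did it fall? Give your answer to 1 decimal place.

Converting a difference, only the 9/5 scale factor applies: Δ°F = 10.3 × 1.8 = 18.5 °F.

18.5 °F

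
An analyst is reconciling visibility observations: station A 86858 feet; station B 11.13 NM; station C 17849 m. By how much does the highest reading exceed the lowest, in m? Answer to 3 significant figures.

8630 m

station A: 86858 ft = 26474.32 m.
station B: 11.13 nmi = 20612.76 m.
Spread: 26474.32 − 17849.00 = 8630 m.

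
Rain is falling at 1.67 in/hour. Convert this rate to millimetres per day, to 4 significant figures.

1018 mm/day

1.67 in/hour × 25.4 mm/in × 24 hour/day = 1018 mm/day.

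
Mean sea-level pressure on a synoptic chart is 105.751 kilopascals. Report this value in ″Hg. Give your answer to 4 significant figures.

1 kPa = 0.2953 inHg, so 105.751 × 0.2953 = 31.23 inHg.

31.23 inHg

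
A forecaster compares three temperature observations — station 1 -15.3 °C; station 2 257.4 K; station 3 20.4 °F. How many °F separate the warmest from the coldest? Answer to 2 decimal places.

16.75 °F

station 2: 257.4 K = -15.750 °C.
station 3: 20.4 °F = -6.444 °C.
Spread: (-6.444) − (-15.750) = 9.306 °C = 16.75 °F.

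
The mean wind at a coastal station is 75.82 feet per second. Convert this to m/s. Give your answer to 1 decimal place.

23.1 m/s

1 ft/s = 0.3048 m/s, so 75.82 × 0.3048 = 23.1 m/s.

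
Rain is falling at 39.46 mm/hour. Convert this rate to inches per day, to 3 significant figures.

37.3 in/day

39.46 mm/hour × 0.0393701 in/mm × 24 hour/day = 37.3 in/day.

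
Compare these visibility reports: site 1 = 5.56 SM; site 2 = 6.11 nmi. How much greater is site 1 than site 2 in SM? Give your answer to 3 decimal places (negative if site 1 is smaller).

site 2: 6.11 nmi = 7.03126 SM.
Difference: 5.56000 − 7.03126 = -1.471 SM.

-1.471 SM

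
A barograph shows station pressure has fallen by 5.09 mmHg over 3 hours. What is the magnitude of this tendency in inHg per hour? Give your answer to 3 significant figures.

5.09 mmHg / 3 h × 0.0393701 inHg/mmHg = 0.0668 inHg/h.

0.0668 inHg per hour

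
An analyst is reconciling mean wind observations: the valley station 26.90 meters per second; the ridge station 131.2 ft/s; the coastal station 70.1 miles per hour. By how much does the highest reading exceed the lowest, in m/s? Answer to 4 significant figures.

the ridge station: 131.2 ft/s = 39.9898 m/s.
the coastal station: 70.1 mph = 31.3375 m/s.
Spread: 39.9898 − 26.9000 = 13.09 m/s.

13.09 m/s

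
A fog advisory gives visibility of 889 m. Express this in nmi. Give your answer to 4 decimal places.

0.4800 nmi

1 m = 0.000539957 nmi, so 889 × 0.000539957 = 0.4800 nmi.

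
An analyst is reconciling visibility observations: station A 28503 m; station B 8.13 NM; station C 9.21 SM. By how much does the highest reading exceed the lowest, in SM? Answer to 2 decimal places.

station A: 28503 m = 17.7109 SM.
station B: 8.13 nmi = 9.3558 SM.
Spread: 17.7109 − 9.2100 = 8.50 SM.

8.50 SM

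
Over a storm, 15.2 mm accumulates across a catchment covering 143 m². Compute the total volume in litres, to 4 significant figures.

2174 litres

1 mm over 1 m² is 1 L, so volume = 15.2 × 143 = 2173.6 L ≈ 2174 L.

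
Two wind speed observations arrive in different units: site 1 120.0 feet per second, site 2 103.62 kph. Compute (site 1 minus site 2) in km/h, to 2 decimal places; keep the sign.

28.05 km/h

site 1: 120.0 ft/s = 131.6736 km/h.
Difference: 131.6736 − 103.6200 = 28.05 km/h.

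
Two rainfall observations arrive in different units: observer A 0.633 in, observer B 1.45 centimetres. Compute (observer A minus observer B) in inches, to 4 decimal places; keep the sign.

observer B: 1.45 cm = 0.570866 in.
Difference: 0.633000 − 0.570866 = 0.0621 in.

0.0621 in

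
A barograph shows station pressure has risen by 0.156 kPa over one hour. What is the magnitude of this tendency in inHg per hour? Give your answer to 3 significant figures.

0.156 kPa / 1 h × 0.2953 inHg/kPa = 0.0461 inHg/h.

0.0461 inHg per hour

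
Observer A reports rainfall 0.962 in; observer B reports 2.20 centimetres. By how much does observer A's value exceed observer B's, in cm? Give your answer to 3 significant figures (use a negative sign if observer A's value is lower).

0.243 cm

observer A: 0.962 in = 2.44348 cm.
Difference: 2.44348 − 2.20000 = 0.243 cm.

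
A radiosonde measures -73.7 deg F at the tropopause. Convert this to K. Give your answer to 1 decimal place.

First to °C: -58.72 °C.
Then to K: 214.4 K.

214.4 K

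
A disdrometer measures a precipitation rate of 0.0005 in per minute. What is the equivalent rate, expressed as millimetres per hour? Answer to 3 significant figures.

0.0005 in/minute × 25.4 mm/in × 60 minute/hour = 0.762 mm/hour.

0.762 mm/hour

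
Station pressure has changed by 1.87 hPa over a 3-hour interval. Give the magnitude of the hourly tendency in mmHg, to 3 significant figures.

1.87 hPa / 3 h × 0.750062 mmHg/hPa = 0.468 mmHg/h.

0.468 mmHg per hour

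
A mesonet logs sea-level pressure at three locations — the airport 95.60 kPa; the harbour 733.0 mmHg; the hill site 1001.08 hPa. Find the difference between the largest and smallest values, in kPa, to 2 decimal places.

4.51 kPa

the harbour: 733.0 mmHg = 97.7253 kPa.
the hill site: 1001.08 hPa = 100.1080 kPa.
Spread: 100.1080 − 95.6000 = 4.51 kPa.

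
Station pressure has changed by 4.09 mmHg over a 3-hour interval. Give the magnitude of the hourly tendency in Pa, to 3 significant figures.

4.09 mmHg / 3 h × 133.322 Pa/mmHg = 182 Pa/h.

182 Pa per hour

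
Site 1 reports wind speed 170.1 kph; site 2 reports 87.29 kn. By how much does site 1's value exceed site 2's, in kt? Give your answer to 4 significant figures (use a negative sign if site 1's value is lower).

4.557 kt

site 1: 170.1 km/h = 91.84665 kt.
Difference: 91.84665 − 87.29000 = 4.557 kt.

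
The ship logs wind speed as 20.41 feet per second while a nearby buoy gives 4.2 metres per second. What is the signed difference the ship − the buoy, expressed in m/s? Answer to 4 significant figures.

the ship: 20.41 ft/s = 6.22097 m/s.
Difference: 6.22097 − 4.20000 = 2.021 m/s.

2.021 m/s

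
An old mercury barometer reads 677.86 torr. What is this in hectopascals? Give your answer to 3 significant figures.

1 mmHg = 1.33322 hPa, so 677.86 × 1.33322 = 904 hPa.

904 hPa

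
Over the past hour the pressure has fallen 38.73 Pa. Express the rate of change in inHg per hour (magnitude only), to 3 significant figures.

0.0114 inHg per hour

38.73 Pa / 1 h × 0.0002953 inHg/Pa = 0.0114 inHg/h.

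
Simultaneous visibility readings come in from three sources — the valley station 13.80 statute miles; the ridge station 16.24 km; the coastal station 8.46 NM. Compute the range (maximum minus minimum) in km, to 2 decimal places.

the valley station: 13.80 SM = 22.2089 km.
the coastal station: 8.46 nmi = 15.6679 km.
Spread: 22.2089 − 15.6679 = 6.54 km.

6.54 km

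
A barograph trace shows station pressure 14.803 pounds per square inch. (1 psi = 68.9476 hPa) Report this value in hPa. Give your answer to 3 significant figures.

1 psi = 68.9476 hPa, so 14.803 × 68.9476 = 1020 hPa.

1020 hPa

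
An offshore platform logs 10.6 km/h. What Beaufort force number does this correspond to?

Beaufort force 2

10.6 km/h = 2.9 m/s, which is Beaufort 2 (light breeze, 1.6–3.3 m/s).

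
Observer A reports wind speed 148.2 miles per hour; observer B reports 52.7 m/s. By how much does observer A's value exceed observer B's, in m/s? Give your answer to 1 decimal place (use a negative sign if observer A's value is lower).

observer A: 148.2 mph = 66.251 m/s.
Difference: 66.251 − 52.700 = 13.6 m/s.

13.6 m/s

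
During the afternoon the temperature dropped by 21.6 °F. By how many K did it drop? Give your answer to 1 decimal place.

For a temperature change the 32° offset cancels: ΔK = 21.6 × 0.5556 = 12.0 K.

12.0 K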